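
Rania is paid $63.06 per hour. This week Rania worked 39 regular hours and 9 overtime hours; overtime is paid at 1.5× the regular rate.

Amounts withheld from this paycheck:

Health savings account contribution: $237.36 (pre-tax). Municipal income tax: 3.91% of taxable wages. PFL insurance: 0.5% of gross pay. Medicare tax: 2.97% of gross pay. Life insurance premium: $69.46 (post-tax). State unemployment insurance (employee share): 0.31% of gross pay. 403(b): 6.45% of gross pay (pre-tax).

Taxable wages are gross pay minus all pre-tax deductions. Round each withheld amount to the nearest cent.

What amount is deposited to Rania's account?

$2553.33

Regular pay: 39 × $63.06 = $2459.34
Overtime pay: 9 × $63.06 × 1.5 = $851.31
Gross pay = $2459.34 + $851.31 = $3310.65
Health savings account contribution: $237.36
403(b): $3310.65 × 0.0645 = $213.54
Pre-tax total = $237.36 + $213.54 = $450.90
Taxable wages = $3310.65 − $450.90 = $2859.75
Municipal income tax: $2859.75 × 0.0391 = $111.82
State unemployment insurance (employee share): $3310.65 × 0.0031 = $10.26
Medicare tax: $3310.65 × 0.0297 = $98.33
PFL insurance: $3310.65 × 0.005 = $16.55
Life insurance premium: $69.46
Total deductions = $237.36 + $213.54 + $111.82 + $10.26 + $98.33 + $16.55 + $69.46 = $757.32
Net pay = $3310.65 − $757.32 = $2553.33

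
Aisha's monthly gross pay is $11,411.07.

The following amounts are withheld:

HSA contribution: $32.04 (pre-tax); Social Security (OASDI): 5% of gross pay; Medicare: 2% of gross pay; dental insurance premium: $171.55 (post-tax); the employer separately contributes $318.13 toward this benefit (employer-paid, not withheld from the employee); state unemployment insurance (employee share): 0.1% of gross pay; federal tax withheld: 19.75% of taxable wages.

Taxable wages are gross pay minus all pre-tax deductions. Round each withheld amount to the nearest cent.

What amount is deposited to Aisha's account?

HSA contribution: $32.04
Taxable wages = $11,411.07 − $32.04 = $11,379.03
Federal tax withheld: $11,379.03 × 0.1975 = $2,247.36
Social Security (OASDI): $11,411.07 × 0.05 = $570.55
State unemployment insurance (employee share): $11,411.07 × 0.001 = $11.41
Medicare: $11,411.07 × 0.02 = $228.22
Dental insurance premium: $171.55
(Employer's $318.13 toward dental insurance premium is not withheld from the employee.)
Total deductions = $32.04 + $2,247.36 + $570.55 + $11.41 + $228.22 + $171.55 = $3,261.13
Net pay = $11,411.07 − $3,261.13 = $8,149.94

$8,149.94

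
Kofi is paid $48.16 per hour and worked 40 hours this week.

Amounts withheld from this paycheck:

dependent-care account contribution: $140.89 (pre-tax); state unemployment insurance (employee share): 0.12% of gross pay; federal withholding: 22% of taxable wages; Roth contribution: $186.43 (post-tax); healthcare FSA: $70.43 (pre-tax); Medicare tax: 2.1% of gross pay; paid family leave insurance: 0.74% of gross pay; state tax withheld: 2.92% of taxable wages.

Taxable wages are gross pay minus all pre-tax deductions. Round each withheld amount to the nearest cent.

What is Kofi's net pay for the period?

$1,044.23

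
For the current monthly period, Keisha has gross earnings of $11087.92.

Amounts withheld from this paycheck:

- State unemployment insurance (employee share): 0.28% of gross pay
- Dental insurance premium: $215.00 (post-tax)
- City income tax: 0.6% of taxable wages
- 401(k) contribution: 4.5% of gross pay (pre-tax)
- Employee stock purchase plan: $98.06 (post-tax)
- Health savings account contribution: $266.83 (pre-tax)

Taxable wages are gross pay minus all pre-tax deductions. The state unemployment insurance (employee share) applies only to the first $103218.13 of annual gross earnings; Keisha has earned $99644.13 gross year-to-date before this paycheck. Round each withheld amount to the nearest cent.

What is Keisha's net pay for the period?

$9937.13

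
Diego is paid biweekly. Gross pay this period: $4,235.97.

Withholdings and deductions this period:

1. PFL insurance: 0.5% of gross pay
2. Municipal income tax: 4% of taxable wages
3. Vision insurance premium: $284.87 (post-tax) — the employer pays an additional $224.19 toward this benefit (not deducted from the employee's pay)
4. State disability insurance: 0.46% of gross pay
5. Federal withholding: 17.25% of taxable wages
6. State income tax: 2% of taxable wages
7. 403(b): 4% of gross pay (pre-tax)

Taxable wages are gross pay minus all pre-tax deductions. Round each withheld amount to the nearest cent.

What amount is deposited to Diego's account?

$2,795.52

403(b): $4,235.97 × 0.04 = $169.44
Taxable wages = $4,235.97 − $169.44 = $4,066.53
State income tax: $4,066.53 × 0.02 = $81.33
Federal withholding: $4,066.53 × 0.1725 = $701.48
Municipal income tax: $4,066.53 × 0.04 = $162.66
State disability insurance: $4,235.97 × 0.0046 = $19.49
PFL insurance: $4,235.97 × 0.005 = $21.18
Vision insurance premium: $284.87
(Employer's $224.19 toward vision insurance premium is not withheld from the employee.)
Total deductions = $169.44 + $81.33 + $701.48 + $162.66 + $19.49 + $21.18 + $284.87 = $1,440.45
Net pay = $4,235.97 − $1,440.45 = $2,795.52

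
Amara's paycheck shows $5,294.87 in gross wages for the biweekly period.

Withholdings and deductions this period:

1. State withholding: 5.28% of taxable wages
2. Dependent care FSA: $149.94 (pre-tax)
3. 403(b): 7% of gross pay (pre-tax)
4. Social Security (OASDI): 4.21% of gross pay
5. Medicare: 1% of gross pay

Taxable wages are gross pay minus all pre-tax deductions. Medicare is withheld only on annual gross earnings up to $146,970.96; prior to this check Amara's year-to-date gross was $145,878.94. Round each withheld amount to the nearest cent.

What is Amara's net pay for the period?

$4,288.38

403(b): $5,294.87 × 0.07 = $370.64
Dependent care FSA: $149.94
Pre-tax total = $370.64 + $149.94 = $520.58
Taxable wages = $5,294.87 − $520.58 = $4,774.29
State withholding: $4,774.29 × 0.0528 = $252.08
Medicare: only $146,970.96 − $145,878.94 = $1,092.02 of this check is subject → $1,092.02 × 0.01 = $10.92
Social Security (OASDI): $5,294.87 × 0.0421 = $222.91
Total deductions = $370.64 + $149.94 + $252.08 + $10.92 + $222.91 = $1,006.49
Net pay = $5,294.87 − $1,006.49 = $4,288.38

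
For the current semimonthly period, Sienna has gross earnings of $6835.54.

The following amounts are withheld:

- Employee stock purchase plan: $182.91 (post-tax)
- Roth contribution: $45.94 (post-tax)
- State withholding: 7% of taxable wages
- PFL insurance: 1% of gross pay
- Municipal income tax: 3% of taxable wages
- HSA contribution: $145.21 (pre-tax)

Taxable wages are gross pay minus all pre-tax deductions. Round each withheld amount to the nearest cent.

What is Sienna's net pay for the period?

$5724.09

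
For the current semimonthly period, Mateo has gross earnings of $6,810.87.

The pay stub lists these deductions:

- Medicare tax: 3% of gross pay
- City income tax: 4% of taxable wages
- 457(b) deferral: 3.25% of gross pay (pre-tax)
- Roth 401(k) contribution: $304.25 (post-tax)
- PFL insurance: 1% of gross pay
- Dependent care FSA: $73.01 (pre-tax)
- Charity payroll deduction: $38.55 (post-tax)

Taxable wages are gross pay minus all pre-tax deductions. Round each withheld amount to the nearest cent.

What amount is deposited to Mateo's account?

$5,640.61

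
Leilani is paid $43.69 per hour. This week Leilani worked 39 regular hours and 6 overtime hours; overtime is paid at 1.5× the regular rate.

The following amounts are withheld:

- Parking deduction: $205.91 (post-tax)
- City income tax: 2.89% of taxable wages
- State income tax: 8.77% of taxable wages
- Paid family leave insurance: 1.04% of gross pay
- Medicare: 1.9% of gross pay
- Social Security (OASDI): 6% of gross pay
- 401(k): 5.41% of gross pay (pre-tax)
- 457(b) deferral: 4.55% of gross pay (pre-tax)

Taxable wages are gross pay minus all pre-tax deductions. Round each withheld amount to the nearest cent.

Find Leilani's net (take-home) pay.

$1,274.68

Regular pay: 39 × $43.69 = $1,703.91
Overtime pay: 6 × $43.69 × 1.5 = $393.21
Gross pay = $1,703.91 + $393.21 = $2,097.12
457(b) deferral: $2,097.12 × 0.0455 = $95.42
401(k): $2,097.12 × 0.0541 = $113.45
Pre-tax total = $95.42 + $113.45 = $208.87
Taxable wages = $2,097.12 − $208.87 = $1,888.25
State income tax: $1,888.25 × 0.0877 = $165.60
City income tax: $1,888.25 × 0.0289 = $54.57
Medicare: $2,097.12 × 0.019 = $39.85
Social Security (OASDI): $2,097.12 × 0.06 = $125.83
Paid family leave insurance: $2,097.12 × 0.0104 = $21.81
Parking deduction: $205.91
Total deductions = $95.42 + $113.45 + $165.60 + $54.57 + $39.85 + $125.83 + $21.81 + $205.91 = $822.44
Net pay = $2,097.12 − $822.44 = $1,274.68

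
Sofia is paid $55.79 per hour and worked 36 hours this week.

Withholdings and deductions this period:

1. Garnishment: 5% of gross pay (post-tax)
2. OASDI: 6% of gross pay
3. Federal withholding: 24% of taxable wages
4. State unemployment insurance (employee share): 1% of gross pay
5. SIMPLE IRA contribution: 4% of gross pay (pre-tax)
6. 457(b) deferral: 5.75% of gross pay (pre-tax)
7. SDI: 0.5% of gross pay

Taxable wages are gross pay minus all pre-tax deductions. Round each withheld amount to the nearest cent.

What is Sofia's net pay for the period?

$1,126.53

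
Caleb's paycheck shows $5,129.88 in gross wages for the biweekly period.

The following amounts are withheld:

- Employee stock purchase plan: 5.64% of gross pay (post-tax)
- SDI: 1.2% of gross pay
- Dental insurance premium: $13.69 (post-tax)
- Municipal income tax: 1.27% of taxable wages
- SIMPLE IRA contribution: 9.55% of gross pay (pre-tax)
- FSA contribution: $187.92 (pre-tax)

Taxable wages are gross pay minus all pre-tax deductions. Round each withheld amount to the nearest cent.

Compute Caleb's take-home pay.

FSA contribution: $187.92
SIMPLE IRA contribution: $5,129.88 × 0.0955 = $489.90
Pre-tax total = $187.92 + $489.90 = $677.82
Taxable wages = $5,129.88 − $677.82 = $4,452.06
Municipal income tax: $4,452.06 × 0.0127 = $56.54
SDI: $5,129.88 × 0.012 = $61.56
Dental insurance premium: $13.69
Employee stock purchase plan: $5,129.88 × 0.0564 = $289.33
Total deductions = $187.92 + $489.90 + $56.54 + $61.56 + $13.69 + $289.33 = $1,098.94
Net pay = $5,129.88 − $1,098.94 = $4,030.94

$4,030.94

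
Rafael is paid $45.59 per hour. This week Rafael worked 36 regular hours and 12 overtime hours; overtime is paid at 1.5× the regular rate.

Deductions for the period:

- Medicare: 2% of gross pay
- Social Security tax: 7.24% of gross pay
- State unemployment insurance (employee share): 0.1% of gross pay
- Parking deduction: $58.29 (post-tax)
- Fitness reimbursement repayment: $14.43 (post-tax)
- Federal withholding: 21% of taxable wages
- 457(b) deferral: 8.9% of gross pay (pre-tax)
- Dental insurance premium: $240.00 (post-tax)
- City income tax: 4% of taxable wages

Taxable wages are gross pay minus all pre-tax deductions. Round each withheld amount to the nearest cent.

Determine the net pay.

Regular pay: 36 × $45.59 = $1,641.24
Overtime pay: 12 × $45.59 × 1.5 = $820.62
Gross pay = $1,641.24 + $820.62 = $2,461.86
457(b) deferral: $2,461.86 × 0.089 = $219.11
Taxable wages = $2,461.86 − $219.11 = $2,242.75
Federal withholding: $2,242.75 × 0.21 = $470.98
City income tax: $2,242.75 × 0.04 = $89.71
Social Security tax: $2,461.86 × 0.0724 = $178.24
State unemployment insurance (employee share): $2,461.86 × 0.001 = $2.46
Medicare: $2,461.86 × 0.02 = $49.24
Fitness reimbursement repayment: $14.43
Dental insurance premium: $240.00
Parking deduction: $58.29
Total deductions = $219.11 + $470.98 + $89.71 + $178.24 + $2.46 + $49.24 + $14.43 + $240.00 + $58.29 = $1,322.46
Net pay = $2,461.86 − $1,322.46 = $1,139.40

$1,139.40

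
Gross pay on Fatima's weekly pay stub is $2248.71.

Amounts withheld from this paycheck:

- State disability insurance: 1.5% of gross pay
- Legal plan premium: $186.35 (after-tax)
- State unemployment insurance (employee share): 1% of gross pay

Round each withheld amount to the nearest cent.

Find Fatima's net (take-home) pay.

$2006.14

State unemployment insurance (employee share): $2248.71 × 0.01 = $22.49
State disability insurance: $2248.71 × 0.015 = $33.73
Legal plan premium: $186.35
Total deductions = $22.49 + $33.73 + $186.35 = $242.57
Net pay = $2248.71 − $242.57 = $2006.14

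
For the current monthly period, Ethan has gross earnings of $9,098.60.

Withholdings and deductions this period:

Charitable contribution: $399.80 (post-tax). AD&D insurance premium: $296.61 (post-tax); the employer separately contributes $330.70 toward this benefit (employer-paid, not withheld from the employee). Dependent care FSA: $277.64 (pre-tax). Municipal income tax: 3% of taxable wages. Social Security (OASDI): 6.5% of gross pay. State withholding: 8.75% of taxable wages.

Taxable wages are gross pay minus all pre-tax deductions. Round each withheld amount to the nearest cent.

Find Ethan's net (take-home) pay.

$6,496.68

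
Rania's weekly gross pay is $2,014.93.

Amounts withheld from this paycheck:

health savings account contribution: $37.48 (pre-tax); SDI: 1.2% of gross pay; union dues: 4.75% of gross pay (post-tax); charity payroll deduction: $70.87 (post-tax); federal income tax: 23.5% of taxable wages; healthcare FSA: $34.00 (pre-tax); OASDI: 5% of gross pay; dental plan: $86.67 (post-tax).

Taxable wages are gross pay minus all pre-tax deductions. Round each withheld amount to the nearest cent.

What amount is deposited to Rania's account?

Healthcare FSA: $34.00
Health savings account contribution: $37.48
Pre-tax total = $34.00 + $37.48 = $71.48
Taxable wages = $2,014.93 − $71.48 = $1,943.45
Federal income tax: $1,943.45 × 0.235 = $456.71
OASDI: $2,014.93 × 0.05 = $100.75
SDI: $2,014.93 × 0.012 = $24.18
Union dues: $2,014.93 × 0.0475 = $95.71
Dental plan: $86.67
Charity payroll deduction: $70.87
Total deductions = $34.00 + $37.48 + $456.71 + $100.75 + $24.18 + $95.71 + $86.67 + $70.87 = $906.37
Net pay = $2,014.93 − $906.37 = $1,108.56

$1,108.56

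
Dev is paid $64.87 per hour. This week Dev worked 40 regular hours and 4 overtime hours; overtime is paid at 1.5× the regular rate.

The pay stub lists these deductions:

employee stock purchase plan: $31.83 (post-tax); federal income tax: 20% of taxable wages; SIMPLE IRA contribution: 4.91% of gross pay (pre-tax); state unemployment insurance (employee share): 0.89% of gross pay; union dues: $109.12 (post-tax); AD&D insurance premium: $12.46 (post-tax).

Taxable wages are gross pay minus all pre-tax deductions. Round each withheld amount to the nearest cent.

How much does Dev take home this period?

$2,090.03

Regular pay: 40 × $64.87 = $2,594.80
Overtime pay: 4 × $64.87 × 1.5 = $389.22
Gross pay = $2,594.80 + $389.22 = $2,984.02
SIMPLE IRA contribution: $2,984.02 × 0.0491 = $146.52
Taxable wages = $2,984.02 − $146.52 = $2,837.50
Federal income tax: $2,837.50 × 0.2 = $567.50
State unemployment insurance (employee share): $2,984.02 × 0.0089 = $26.56
Employee stock purchase plan: $31.83
Union dues: $109.12
AD&D insurance premium: $12.46
Total deductions = $146.52 + $567.50 + $26.56 + $31.83 + $109.12 + $12.46 = $893.99
Net pay = $2,984.02 − $893.99 = $2,090.03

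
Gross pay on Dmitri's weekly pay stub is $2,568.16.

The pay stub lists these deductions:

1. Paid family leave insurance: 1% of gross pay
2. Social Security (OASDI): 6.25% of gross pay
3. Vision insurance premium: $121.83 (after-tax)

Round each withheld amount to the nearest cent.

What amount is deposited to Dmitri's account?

Paid family leave insurance: $2,568.16 × 0.01 = $25.68
Social Security (OASDI): $2,568.16 × 0.0625 = $160.51
Vision insurance premium: $121.83
Total deductions = $25.68 + $160.51 + $121.83 = $308.02
Net pay = $2,568.16 − $308.02 = $2,260.14

$2,260.14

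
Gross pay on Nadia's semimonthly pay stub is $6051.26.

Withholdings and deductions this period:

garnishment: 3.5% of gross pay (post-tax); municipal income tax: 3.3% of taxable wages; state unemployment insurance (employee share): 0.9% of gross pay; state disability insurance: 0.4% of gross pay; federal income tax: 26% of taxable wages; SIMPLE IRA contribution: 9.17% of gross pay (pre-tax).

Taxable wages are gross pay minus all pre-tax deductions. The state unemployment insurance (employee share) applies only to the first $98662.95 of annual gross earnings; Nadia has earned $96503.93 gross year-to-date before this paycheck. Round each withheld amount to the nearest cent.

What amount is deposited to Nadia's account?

SIMPLE IRA contribution: $6051.26 × 0.0917 = $554.90
Taxable wages = $6051.26 − $554.90 = $5496.36
Federal income tax: $5496.36 × 0.26 = $1429.05
Municipal income tax: $5496.36 × 0.033 = $181.38
State disability insurance: $6051.26 × 0.004 = $24.21
State unemployment insurance (employee share): only $98662.95 − $96503.93 = $2159.02 of this check is subject → $2159.02 × 0.009 = $19.43
Garnishment: $6051.26 × 0.035 = $211.79
Total deductions = $554.90 + $1429.05 + $181.38 + $24.21 + $19.43 + $211.79 = $2420.76
Net pay = $6051.26 − $2420.76 = $3630.50

$3630.50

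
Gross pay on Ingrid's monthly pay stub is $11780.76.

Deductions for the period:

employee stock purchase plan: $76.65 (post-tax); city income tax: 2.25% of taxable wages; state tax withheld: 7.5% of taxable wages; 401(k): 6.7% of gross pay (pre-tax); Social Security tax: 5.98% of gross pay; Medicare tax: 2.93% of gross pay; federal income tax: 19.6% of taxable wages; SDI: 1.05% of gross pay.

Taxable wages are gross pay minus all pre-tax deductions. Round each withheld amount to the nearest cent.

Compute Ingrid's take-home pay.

$6515.44

401(k): $11780.76 × 0.067 = $789.31
Taxable wages = $11780.76 − $789.31 = $10991.45
Federal income tax: $10991.45 × 0.196 = $2154.32
State tax withheld: $10991.45 × 0.075 = $824.36
City income tax: $10991.45 × 0.0225 = $247.31
SDI: $11780.76 × 0.0105 = $123.70
Medicare tax: $11780.76 × 0.0293 = $345.18
Social Security tax: $11780.76 × 0.0598 = $704.49
Employee stock purchase plan: $76.65
Total deductions = $789.31 + $2154.32 + $824.36 + $247.31 + $123.70 + $345.18 + $704.49 + $76.65 = $5265.32
Net pay = $11780.76 − $5265.32 = $6515.44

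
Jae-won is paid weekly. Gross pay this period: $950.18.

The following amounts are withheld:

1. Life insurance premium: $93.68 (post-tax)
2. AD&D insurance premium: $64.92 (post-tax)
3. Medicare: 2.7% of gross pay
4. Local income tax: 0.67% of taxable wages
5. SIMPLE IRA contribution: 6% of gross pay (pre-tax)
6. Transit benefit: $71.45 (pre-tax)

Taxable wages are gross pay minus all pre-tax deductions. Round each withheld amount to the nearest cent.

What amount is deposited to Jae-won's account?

$631.96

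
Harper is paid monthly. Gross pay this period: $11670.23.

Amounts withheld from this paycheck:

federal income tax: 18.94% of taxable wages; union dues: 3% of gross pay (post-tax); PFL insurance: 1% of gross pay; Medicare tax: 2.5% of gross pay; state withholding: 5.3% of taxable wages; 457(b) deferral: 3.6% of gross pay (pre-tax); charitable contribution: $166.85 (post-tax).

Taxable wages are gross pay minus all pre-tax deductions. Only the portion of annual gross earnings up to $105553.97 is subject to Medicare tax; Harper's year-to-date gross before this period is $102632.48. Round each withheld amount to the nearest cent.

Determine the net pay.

457(b) deferral: $11670.23 × 0.036 = $420.13
Taxable wages = $11670.23 − $420.13 = $11250.10
State withholding: $11250.10 × 0.053 = $596.26
Federal income tax: $11250.10 × 0.1894 = $2130.77
Medicare tax: only $105553.97 − $102632.48 = $2921.49 of this check is subject → $2921.49 × 0.025 = $73.04
PFL insurance: $11670.23 × 0.01 = $116.70
Charitable contribution: $166.85
Union dues: $11670.23 × 0.03 = $350.11
Total deductions = $420.13 + $596.26 + $2130.77 + $73.04 + $116.70 + $166.85 + $350.11 = $3853.86
Net pay = $11670.23 − $3853.86 = $7816.37

$7816.37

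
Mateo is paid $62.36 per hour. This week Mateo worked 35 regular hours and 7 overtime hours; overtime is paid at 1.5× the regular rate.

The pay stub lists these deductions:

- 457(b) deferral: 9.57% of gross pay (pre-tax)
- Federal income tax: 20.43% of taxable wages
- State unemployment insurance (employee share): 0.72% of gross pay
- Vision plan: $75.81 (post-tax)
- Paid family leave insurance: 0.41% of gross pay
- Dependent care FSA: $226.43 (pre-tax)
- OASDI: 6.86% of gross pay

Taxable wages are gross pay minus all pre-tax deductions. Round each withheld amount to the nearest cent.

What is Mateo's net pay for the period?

$1,558.96

Regular pay: 35 × $62.36 = $2,182.60
Overtime pay: 7 × $62.36 × 1.5 = $654.78
Gross pay = $2,182.60 + $654.78 = $2,837.38
Dependent care FSA: $226.43
457(b) deferral: $2,837.38 × 0.0957 = $271.54
Pre-tax total = $226.43 + $271.54 = $497.97
Taxable wages = $2,837.38 − $497.97 = $2,339.41
Federal income tax: $2,339.41 × 0.2043 = $477.94
State unemployment insurance (employee share): $2,837.38 × 0.0072 = $20.43
Paid family leave insurance: $2,837.38 × 0.0041 = $11.63
OASDI: $2,837.38 × 0.0686 = $194.64
Vision plan: $75.81
Total deductions = $226.43 + $271.54 + $477.94 + $20.43 + $11.63 + $194.64 + $75.81 = $1,278.42
Net pay = $2,837.38 − $1,278.42 = $1,558.96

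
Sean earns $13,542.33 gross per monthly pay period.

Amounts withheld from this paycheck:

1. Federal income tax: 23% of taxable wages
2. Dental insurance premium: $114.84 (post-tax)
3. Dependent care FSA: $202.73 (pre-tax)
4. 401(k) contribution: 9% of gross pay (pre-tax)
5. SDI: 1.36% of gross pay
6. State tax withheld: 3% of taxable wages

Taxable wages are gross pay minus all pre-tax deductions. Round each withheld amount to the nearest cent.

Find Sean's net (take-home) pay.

401(k) contribution: $13,542.33 × 0.09 = $1,218.81
Dependent care FSA: $202.73
Pre-tax total = $1,218.81 + $202.73 = $1,421.54
Taxable wages = $13,542.33 − $1,421.54 = $12,120.79
Federal income tax: $12,120.79 × 0.23 = $2,787.78
State tax withheld: $12,120.79 × 0.03 = $363.62
SDI: $13,542.33 × 0.0136 = $184.18
Dental insurance premium: $114.84
Total deductions = $1,218.81 + $202.73 + $2,787.78 + $363.62 + $184.18 + $114.84 = $4,871.96
Net pay = $13,542.33 − $4,871.96 = $8,670.37

$8,670.37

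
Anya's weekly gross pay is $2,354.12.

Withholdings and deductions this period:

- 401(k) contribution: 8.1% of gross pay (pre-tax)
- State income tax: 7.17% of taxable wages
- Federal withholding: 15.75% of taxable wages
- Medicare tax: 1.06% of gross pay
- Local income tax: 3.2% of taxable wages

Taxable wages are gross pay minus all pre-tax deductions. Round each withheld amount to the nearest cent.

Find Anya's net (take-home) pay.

$1,573.40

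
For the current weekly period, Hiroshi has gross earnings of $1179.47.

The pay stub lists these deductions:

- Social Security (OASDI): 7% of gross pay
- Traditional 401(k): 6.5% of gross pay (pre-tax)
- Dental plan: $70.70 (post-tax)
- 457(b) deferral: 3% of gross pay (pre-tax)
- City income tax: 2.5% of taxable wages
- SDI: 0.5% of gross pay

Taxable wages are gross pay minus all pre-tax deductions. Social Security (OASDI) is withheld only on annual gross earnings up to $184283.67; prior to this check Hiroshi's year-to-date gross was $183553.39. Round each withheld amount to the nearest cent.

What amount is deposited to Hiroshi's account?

$913.01

Traditional 401(k): $1179.47 × 0.065 = $76.67
457(b) deferral: $1179.47 × 0.03 = $35.38
Pre-tax total = $76.67 + $35.38 = $112.05
Taxable wages = $1179.47 − $112.05 = $1067.42
City income tax: $1067.42 × 0.025 = $26.69
SDI: $1179.47 × 0.005 = $5.90
Social Security (OASDI): only $184283.67 − $183553.39 = $730.28 of this check is subject → $730.28 × 0.07 = $51.12
Dental plan: $70.70
Total deductions = $76.67 + $35.38 + $26.69 + $5.90 + $51.12 + $70.70 = $266.46
Net pay = $1179.47 − $266.46 = $913.01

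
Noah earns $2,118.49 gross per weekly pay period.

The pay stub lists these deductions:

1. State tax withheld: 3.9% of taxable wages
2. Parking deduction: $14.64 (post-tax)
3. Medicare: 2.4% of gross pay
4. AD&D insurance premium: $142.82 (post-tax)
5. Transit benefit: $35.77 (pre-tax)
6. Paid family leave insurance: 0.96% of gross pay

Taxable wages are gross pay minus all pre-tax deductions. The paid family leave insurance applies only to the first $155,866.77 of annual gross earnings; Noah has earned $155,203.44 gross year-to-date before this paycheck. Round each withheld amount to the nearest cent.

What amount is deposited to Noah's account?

Transit benefit: $35.77
Taxable wages = $2,118.49 − $35.77 = $2,082.72
State tax withheld: $2,082.72 × 0.039 = $81.23
Paid family leave insurance: only $155,866.77 − $155,203.44 = $663.33 of this check is subject → $663.33 × 0.0096 = $6.37
Medicare: $2,118.49 × 0.024 = $50.84
Parking deduction: $14.64
AD&D insurance premium: $142.82
Total deductions = $35.77 + $81.23 + $6.37 + $50.84 + $14.64 + $142.82 = $331.67
Net pay = $2,118.49 − $331.67 = $1,786.82

$1,786.82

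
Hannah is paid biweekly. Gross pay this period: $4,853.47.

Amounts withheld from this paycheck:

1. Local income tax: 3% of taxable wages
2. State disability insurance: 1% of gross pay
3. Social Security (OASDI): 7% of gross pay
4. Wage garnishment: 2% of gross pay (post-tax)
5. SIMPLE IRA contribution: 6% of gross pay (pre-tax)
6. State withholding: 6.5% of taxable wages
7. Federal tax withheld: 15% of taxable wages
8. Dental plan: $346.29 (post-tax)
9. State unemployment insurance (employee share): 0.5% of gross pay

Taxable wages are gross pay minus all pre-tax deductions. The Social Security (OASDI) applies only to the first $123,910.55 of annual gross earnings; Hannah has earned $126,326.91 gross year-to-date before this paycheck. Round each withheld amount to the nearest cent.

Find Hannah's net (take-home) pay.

$2,928.34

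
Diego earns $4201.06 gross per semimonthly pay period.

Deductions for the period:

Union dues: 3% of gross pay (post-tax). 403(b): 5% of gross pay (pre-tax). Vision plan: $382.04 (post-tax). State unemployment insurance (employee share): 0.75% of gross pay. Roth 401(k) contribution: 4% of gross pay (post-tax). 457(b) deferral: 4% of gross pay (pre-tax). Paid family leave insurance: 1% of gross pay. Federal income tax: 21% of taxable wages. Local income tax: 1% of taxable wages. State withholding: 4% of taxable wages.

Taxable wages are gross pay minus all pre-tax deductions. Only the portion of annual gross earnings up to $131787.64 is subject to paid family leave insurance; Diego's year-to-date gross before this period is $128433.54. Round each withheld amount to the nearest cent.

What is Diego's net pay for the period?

$2087.84

457(b) deferral: $4201.06 × 0.04 = $168.04
403(b): $4201.06 × 0.05 = $210.05
Pre-tax total = $168.04 + $210.05 = $378.09
Taxable wages = $4201.06 − $378.09 = $3822.97
Local income tax: $3822.97 × 0.01 = $38.23
State withholding: $3822.97 × 0.04 = $152.92
Federal income tax: $3822.97 × 0.21 = $802.82
Paid family leave insurance: only $131787.64 − $128433.54 = $3354.10 of this check is subject → $3354.10 × 0.01 = $33.54
State unemployment insurance (employee share): $4201.06 × 0.0075 = $31.51
Roth 401(k) contribution: $4201.06 × 0.04 = $168.04
Vision plan: $382.04
Union dues: $4201.06 × 0.03 = $126.03
Total deductions = $168.04 + $210.05 + $38.23 + $152.92 + $802.82 + $33.54 + $31.51 + $168.04 + $382.04 + $126.03 = $2113.22
Net pay = $4201.06 − $2113.22 = $2087.84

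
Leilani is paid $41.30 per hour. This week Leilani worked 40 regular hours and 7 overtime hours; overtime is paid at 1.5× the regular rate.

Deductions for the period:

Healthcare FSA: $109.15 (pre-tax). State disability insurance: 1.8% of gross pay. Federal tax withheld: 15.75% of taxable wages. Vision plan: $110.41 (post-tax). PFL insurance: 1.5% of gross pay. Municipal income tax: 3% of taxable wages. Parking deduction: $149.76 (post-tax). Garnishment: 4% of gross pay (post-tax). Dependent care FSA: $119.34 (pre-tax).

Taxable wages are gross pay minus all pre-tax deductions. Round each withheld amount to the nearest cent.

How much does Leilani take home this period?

Regular pay: 40 × $41.30 = $1652.00
Overtime pay: 7 × $41.30 × 1.5 = $433.65
Gross pay = $1652.00 + $433.65 = $2085.65
Healthcare FSA: $109.15
Dependent care FSA: $119.34
Pre-tax total = $109.15 + $119.34 = $228.49
Taxable wages = $2085.65 − $228.49 = $1857.16
Federal tax withheld: $1857.16 × 0.1575 = $292.50
Municipal income tax: $1857.16 × 0.03 = $55.71
State disability insurance: $2085.65 × 0.018 = $37.54
PFL insurance: $2085.65 × 0.015 = $31.28
Vision plan: $110.41
Parking deduction: $149.76
Garnishment: $2085.65 × 0.04 = $83.43
Total deductions = $109.15 + $119.34 + $292.50 + $55.71 + $37.54 + $31.28 + $110.41 + $149.76 + $83.43 = $989.12
Net pay = $2085.65 − $989.12 = $1096.53

$1096.53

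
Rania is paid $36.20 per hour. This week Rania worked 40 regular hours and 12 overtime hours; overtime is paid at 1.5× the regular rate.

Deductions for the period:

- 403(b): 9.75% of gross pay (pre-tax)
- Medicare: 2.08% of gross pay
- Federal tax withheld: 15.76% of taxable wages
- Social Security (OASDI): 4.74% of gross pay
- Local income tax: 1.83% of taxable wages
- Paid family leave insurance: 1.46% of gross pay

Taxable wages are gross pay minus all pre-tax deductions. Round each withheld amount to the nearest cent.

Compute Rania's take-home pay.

$1,387.74

Regular pay: 40 × $36.20 = $1,448.00
Overtime pay: 12 × $36.20 × 1.5 = $651.60
Gross pay = $1,448.00 + $651.60 = $2,099.60
403(b): $2,099.60 × 0.0975 = $204.71
Taxable wages = $2,099.60 − $204.71 = $1,894.89
Local income tax: $1,894.89 × 0.0183 = $34.68
Federal tax withheld: $1,894.89 × 0.1576 = $298.63
Paid family leave insurance: $2,099.60 × 0.0146 = $30.65
Medicare: $2,099.60 × 0.0208 = $43.67
Social Security (OASDI): $2,099.60 × 0.0474 = $99.52
Total deductions = $204.71 + $34.68 + $298.63 + $30.65 + $43.67 + $99.52 = $711.86
Net pay = $2,099.60 − $711.86 = $1,387.74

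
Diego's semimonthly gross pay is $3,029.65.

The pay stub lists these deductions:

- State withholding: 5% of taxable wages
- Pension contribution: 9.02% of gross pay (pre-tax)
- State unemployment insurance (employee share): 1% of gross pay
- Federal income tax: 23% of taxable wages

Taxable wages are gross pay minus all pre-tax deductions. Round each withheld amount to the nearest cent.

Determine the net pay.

Pension contribution: $3,029.65 × 0.0902 = $273.27
Taxable wages = $3,029.65 − $273.27 = $2,756.38
State withholding: $2,756.38 × 0.05 = $137.82
Federal income tax: $2,756.38 × 0.23 = $633.97
State unemployment insurance (employee share): $3,029.65 × 0.01 = $30.30
Total deductions = $273.27 + $137.82 + $633.97 + $30.30 = $1,075.36
Net pay = $3,029.65 − $1,075.36 = $1,954.29

$1,954.29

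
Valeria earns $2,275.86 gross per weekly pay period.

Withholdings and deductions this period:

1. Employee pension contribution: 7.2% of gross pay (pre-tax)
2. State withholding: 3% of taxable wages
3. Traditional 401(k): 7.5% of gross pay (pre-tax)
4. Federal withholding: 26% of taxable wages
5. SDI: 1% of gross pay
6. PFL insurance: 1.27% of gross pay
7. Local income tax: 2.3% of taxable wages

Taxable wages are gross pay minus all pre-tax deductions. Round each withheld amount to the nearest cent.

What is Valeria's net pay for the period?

$1,282.02

Traditional 401(k): $2,275.86 × 0.075 = $170.69
Employee pension contribution: $2,275.86 × 0.072 = $163.86
Pre-tax total = $170.69 + $163.86 = $334.55
Taxable wages = $2,275.86 − $334.55 = $1,941.31
Federal withholding: $1,941.31 × 0.26 = $504.74
Local income tax: $1,941.31 × 0.023 = $44.65
State withholding: $1,941.31 × 0.03 = $58.24
PFL insurance: $2,275.86 × 0.0127 = $28.90
SDI: $2,275.86 × 0.01 = $22.76
Total deductions = $170.69 + $163.86 + $504.74 + $44.65 + $58.24 + $28.90 + $22.76 = $993.84
Net pay = $2,275.86 − $993.84 = $1,282.02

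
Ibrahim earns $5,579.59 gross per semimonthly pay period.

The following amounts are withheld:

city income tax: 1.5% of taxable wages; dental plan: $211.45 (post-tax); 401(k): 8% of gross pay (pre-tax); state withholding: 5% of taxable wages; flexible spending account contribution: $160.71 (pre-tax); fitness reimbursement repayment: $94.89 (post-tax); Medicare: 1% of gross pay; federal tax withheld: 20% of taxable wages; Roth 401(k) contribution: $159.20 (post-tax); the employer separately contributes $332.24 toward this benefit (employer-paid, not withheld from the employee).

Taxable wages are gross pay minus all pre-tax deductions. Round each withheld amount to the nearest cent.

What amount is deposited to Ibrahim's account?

$3,133.45

Flexible spending account contribution: $160.71
401(k): $5,579.59 × 0.08 = $446.37
Pre-tax total = $160.71 + $446.37 = $607.08
Taxable wages = $5,579.59 − $607.08 = $4,972.51
Federal tax withheld: $4,972.51 × 0.2 = $994.50
City income tax: $4,972.51 × 0.015 = $74.59
State withholding: $4,972.51 × 0.05 = $248.63
Medicare: $5,579.59 × 0.01 = $55.80
Roth 401(k) contribution: $159.20
Dental plan: $211.45
Fitness reimbursement repayment: $94.89
(Employer's $332.24 toward Roth 401(k) contribution is not withheld from the employee.)
Total deductions = $160.71 + $446.37 + $994.50 + $74.59 + $248.63 + $55.80 + $159.20 + $211.45 + $94.89 = $2,446.14
Net pay = $5,579.59 − $2,446.14 = $3,133.45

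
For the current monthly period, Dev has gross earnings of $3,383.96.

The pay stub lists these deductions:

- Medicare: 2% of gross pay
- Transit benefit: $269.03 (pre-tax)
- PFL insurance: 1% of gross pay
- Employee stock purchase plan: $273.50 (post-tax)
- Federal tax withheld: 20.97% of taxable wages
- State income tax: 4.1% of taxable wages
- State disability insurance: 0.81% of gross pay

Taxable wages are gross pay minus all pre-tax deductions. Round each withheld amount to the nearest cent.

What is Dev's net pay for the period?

$1,931.59

Transit benefit: $269.03
Taxable wages = $3,383.96 − $269.03 = $3,114.93
State income tax: $3,114.93 × 0.041 = $127.71
Federal tax withheld: $3,114.93 × 0.2097 = $653.20
State disability insurance: $3,383.96 × 0.0081 = $27.41
Medicare: $3,383.96 × 0.02 = $67.68
PFL insurance: $3,383.96 × 0.01 = $33.84
Employee stock purchase plan: $273.50
Total deductions = $269.03 + $127.71 + $653.20 + $27.41 + $67.68 + $33.84 + $273.50 = $1,452.37
Net pay = $3,383.96 − $1,452.37 = $1,931.59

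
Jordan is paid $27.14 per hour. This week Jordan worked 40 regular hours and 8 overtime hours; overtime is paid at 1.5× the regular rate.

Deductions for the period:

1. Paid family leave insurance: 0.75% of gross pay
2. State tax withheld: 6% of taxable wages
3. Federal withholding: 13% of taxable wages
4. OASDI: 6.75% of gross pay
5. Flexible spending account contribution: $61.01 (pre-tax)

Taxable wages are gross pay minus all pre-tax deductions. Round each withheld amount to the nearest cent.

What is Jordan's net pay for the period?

$987.87

Regular pay: 40 × $27.14 = $1,085.60
Overtime pay: 8 × $27.14 × 1.5 = $325.68
Gross pay = $1,085.60 + $325.68 = $1,411.28
Flexible spending account contribution: $61.01
Taxable wages = $1,411.28 − $61.01 = $1,350.27
State tax withheld: $1,350.27 × 0.06 = $81.02
Federal withholding: $1,350.27 × 0.13 = $175.54
Paid family leave insurance: $1,411.28 × 0.0075 = $10.58
OASDI: $1,411.28 × 0.0675 = $95.26
Total deductions = $61.01 + $81.02 + $175.54 + $10.58 + $95.26 = $423.41
Net pay = $1,411.28 − $423.41 = $987.87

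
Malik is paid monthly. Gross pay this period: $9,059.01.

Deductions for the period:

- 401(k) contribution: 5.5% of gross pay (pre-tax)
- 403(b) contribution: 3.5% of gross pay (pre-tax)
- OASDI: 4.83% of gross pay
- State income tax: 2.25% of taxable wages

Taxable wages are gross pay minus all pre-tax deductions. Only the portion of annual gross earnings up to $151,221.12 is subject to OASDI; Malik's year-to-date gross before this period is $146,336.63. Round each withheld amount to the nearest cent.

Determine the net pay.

$7,822.29

403(b) contribution: $9,059.01 × 0.035 = $317.07
401(k) contribution: $9,059.01 × 0.055 = $498.25
Pre-tax total = $317.07 + $498.25 = $815.32
Taxable wages = $9,059.01 − $815.32 = $8,243.69
State income tax: $8,243.69 × 0.0225 = $185.48
OASDI: only $151,221.12 − $146,336.63 = $4,884.49 of this check is subject → $4,884.49 × 0.0483 = $235.92
Total deductions = $317.07 + $498.25 + $185.48 + $235.92 = $1,236.72
Net pay = $9,059.01 − $1,236.72 = $7,822.29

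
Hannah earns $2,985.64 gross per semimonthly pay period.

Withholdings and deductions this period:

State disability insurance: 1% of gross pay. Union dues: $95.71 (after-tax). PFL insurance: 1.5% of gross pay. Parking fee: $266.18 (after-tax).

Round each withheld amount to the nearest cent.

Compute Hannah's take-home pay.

$2,549.11

State disability insurance: $2,985.64 × 0.01 = $29.86
PFL insurance: $2,985.64 × 0.015 = $44.78
Parking fee: $266.18
Union dues: $95.71
Total deductions = $29.86 + $44.78 + $266.18 + $95.71 = $436.53
Net pay = $2,985.64 − $436.53 = $2,549.11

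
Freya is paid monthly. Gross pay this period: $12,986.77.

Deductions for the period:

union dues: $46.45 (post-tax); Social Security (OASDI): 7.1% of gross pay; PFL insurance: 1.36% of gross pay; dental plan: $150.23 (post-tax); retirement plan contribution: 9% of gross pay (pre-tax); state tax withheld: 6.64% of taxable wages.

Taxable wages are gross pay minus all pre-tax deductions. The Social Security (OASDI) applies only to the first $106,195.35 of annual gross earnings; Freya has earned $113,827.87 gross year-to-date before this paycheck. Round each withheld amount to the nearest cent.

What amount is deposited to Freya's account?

Retirement plan contribution: $12,986.77 × 0.09 = $1,168.81
Taxable wages = $12,986.77 − $1,168.81 = $11,817.96
State tax withheld: $11,817.96 × 0.0664 = $784.71
Social Security (OASDI): annual cap $106,195.35 already reached (YTD $113,827.87), so $0.00
PFL insurance: $12,986.77 × 0.0136 = $176.62
Union dues: $46.45
Dental plan: $150.23
Total deductions = $1,168.81 + $784.71 + $0.00 + $176.62 + $46.45 + $150.23 = $2,326.82
Net pay = $12,986.77 − $2,326.82 = $10,659.95

$10,659.95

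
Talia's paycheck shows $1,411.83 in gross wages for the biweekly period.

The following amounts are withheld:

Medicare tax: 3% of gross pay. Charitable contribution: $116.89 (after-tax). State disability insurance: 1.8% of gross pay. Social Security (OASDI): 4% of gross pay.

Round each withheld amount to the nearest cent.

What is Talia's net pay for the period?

$1,170.71

Medicare tax: $1,411.83 × 0.03 = $42.35
Social Security (OASDI): $1,411.83 × 0.04 = $56.47
State disability insurance: $1,411.83 × 0.018 = $25.41
Charitable contribution: $116.89
Total deductions = $42.35 + $56.47 + $25.41 + $116.89 = $241.12
Net pay = $1,411.83 − $241.12 = $1,170.71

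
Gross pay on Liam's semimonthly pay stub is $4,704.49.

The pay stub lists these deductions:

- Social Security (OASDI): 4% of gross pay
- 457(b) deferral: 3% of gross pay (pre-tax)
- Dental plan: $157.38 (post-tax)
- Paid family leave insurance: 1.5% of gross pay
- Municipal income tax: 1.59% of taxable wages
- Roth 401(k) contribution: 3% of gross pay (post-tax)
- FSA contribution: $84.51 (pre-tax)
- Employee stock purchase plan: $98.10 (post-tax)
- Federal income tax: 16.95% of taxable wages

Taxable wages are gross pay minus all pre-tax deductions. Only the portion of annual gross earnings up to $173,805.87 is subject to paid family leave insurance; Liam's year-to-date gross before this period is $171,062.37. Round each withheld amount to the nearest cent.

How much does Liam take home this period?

$3,022.53

457(b) deferral: $4,704.49 × 0.03 = $141.13
FSA contribution: $84.51
Pre-tax total = $141.13 + $84.51 = $225.64
Taxable wages = $4,704.49 − $225.64 = $4,478.85
Municipal income tax: $4,478.85 × 0.0159 = $71.21
Federal income tax: $4,478.85 × 0.1695 = $759.17
Social Security (OASDI): $4,704.49 × 0.04 = $188.18
Paid family leave insurance: only $173,805.87 − $171,062.37 = $2,743.50 of this check is subject → $2,743.50 × 0.015 = $41.15
Dental plan: $157.38
Employee stock purchase plan: $98.10
Roth 401(k) contribution: $4,704.49 × 0.03 = $141.13
Total deductions = $141.13 + $84.51 + $71.21 + $759.17 + $188.18 + $41.15 + $157.38 + $98.10 + $141.13 = $1,681.96
Net pay = $4,704.49 − $1,681.96 = $3,022.53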